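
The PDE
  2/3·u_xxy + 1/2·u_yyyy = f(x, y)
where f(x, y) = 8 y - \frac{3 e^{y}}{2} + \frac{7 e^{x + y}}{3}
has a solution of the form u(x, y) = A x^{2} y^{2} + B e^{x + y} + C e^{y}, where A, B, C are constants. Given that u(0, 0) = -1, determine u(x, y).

Substitute the ansatz u = A x^{2} y^{2} + B e^{x + y} + C e^{y} into the left-hand side.
Derivatives of the ansatz:
  u_xxy = 4 A y + B e^{x} e^{y}
  u_yyyy = B e^{x} e^{y} + C e^{y}
Term by term:
  2/3·u_xxy = \frac{8 A y}{3} + \frac{2 B e^{x} e^{y}}{3}
  1/2·u_yyyy = \frac{B e^{x} e^{y}}{2} + \frac{C e^{y}}{2}
So the left-hand side equals
  \frac{8 A y}{3} + \frac{7 B e^{x} e^{y}}{6} + \frac{C e^{y}}{2}
This must equal f(x, y) identically; expanded, f = 8 y + \frac{7 e^{x} e^{y}}{3} - \frac{3 e^{y}}{2}.
Matching coefficients of the independent functions:
  [y]:  \frac{8 A}{3} = 8
  [e^{x} e^{y}]:  \frac{7 B}{6} = \frac{7}{3}
  [e^{y}]:  \frac{C}{2} = - \frac{3}{2}
Solving: A = 3, B = 2, C = -3.
Check against the point condition:
  u(0, 0) = -1  ⟹  B + C = -1  ✓
Hence u(x, y) = 3 x^{2} y^{2} - 3 e^{y} + 2 e^{x + y}.

Answer: u(x, y) = 3 x^{2} y^{2} - 3 e^{y} + 2 e^{x + y}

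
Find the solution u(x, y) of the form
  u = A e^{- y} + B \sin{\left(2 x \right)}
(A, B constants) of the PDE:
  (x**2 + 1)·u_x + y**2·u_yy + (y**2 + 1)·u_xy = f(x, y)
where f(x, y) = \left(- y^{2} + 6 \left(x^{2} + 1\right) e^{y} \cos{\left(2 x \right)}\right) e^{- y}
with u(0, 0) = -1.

Substitute the ansatz u = A e^{- y} + B \sin{\left(2 x \right)} into the left-hand side.
Derivatives of the ansatz:
  u_x = 2 B \cos{\left(2 x \right)}
  u_yy = A e^{- y}
  u_xy = 0
Term by term:
  (x**2 + 1)·u_x = 2 B x^{2} \cos{\left(2 x \right)} + 2 B \cos{\left(2 x \right)}
  y**2·u_yy = A y^{2} e^{- y}
  (y**2 + 1)·u_xy = 0
So the left-hand side equals
  A y^{2} e^{- y} + 2 B x^{2} \cos{\left(2 x \right)} + 2 B \cos{\left(2 x \right)}
This must equal f(x, y) identically; expanded, f = 6 x^{2} \cos{\left(2 x \right)} - y^{2} e^{- y} + 6 \cos{\left(2 x \right)}.
Matching coefficients of the independent functions:
  [x^{2} \cos{\left(2 x \right)}, \cos{\left(2 x \right)}]:  2 B = 6
  [y^{2} e^{- y}]:  A = -1
Solving: A = -1, B = 3.
Check against the point condition:
  u(0, 0) = -1  ⟹  A = -1  ✓
Hence u(x, y) = 3 \sin{\left(2 x \right)} - e^{- y}.

Answer: u(x, y) = 3 \sin{\left(2 x \right)} - e^{- y}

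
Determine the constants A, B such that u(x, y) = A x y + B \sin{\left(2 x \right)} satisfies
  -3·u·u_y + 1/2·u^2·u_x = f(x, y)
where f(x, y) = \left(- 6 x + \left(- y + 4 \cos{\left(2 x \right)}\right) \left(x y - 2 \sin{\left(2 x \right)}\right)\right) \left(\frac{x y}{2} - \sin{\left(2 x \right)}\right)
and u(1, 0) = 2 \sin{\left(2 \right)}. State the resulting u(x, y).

Answer: u(x, y) = - x y + 2 \sin{\left(2 x \right)}

Derivation:
Substitute the ansatz u = A x y + B \sin{\left(2 x \right)} into the left-hand side.
Derivatives of the ansatz:
  u_y = A x
  u_x = A y + 2 B \cos{\left(2 x \right)}
Term by term:
  -3·u·u_y = - 3 A^{2} x^{2} y - 3 A B x \sin{\left(2 x \right)}
  1/2·u^2·u_x = \frac{A^{3} x^{2} y^{3}}{2} + A^{2} B x^{2} y^{2} \cos{\left(2 x \right)} + A^{2} B x y^{2} \sin{\left(2 x \right)} + 2 A B^{2} x y \sin{\left(2 x \right)} \cos{\left(2 x \right)} + \frac{A B^{2} y \sin^{2}{\left(2 x \right)}}{2} + B^{3} \sin^{2}{\left(2 x \right)} \cos{\left(2 x \right)}
So the left-hand side equals
  \frac{A^{3} x^{2} y^{3}}{2} + A^{2} B x^{2} y^{2} \cos{\left(2 x \right)} + A^{2} B x y^{2} \sin{\left(2 x \right)} - 3 A^{2} x^{2} y + 2 A B^{2} x y \sin{\left(2 x \right)} \cos{\left(2 x \right)} + \frac{A B^{2} y \sin^{2}{\left(2 x \right)}}{2} - 3 A B x \sin{\left(2 x \right)} + B^{3} \sin^{2}{\left(2 x \right)} \cos{\left(2 x \right)}
This must equal f(x, y) identically; expanded, f = - \frac{x^{2} y^{3}}{2} + 2 x^{2} y^{2} \cos{\left(2 x \right)} - 3 x^{2} y + 2 x y^{2} \sin{\left(2 x \right)} - 8 x y \sin{\left(2 x \right)} \cos{\left(2 x \right)} + 6 x \sin{\left(2 x \right)} - 2 y \sin^{2}{\left(2 x \right)} + 8 \sin^{2}{\left(2 x \right)} \cos{\left(2 x \right)}.
Matching coefficients of the independent functions:
  [x \sin{\left(2 x \right)}]:  - 3 A B = 6
  [x^{2} y]:  - 3 A^{2} = -3
  [x^{2} y^{3}]:  \frac{A^{3}}{2} = - \frac{1}{2}
  [y \sin^{2}{\left(2 x \right)}]:  \frac{A B^{2}}{2} = -2
  [\sin^{2}{\left(2 x \right)} \cos{\left(2 x \right)}]:  B^{3} = 8
  [x y^{2} \sin{\left(2 x \right)}, x^{2} y^{2} \cos{\left(2 x \right)}]:  A^{2} B = 2
  [x y \sin{\left(2 x \right)} \cos{\left(2 x \right)}]:  2 A B^{2} = -8
Solving: A = -1, B = 2.
Check against the point condition:
  u(1, 0) = 2 \sin{\left(2 \right)}  ⟹  B \sin{\left(2 \right)} = 2 \sin{\left(2 \right)}  ✓
Hence u(x, y) = - x y + 2 \sin{\left(2 x \right)}.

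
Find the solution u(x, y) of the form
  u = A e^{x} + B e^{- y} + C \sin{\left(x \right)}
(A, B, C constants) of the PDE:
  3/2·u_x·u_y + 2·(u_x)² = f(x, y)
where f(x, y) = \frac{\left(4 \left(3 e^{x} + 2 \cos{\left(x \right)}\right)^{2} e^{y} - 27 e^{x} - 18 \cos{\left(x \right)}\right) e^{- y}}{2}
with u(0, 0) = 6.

Substitute the ansatz u = A e^{x} + B e^{- y} + C \sin{\left(x \right)} into the left-hand side.
Derivatives of the ansatz:
  u_x = A e^{x} + C \cos{\left(x \right)}
  u_y = - B e^{- y}
Term by term:
  3/2·u_x·u_y = - \frac{3 A B e^{x} e^{- y}}{2} - \frac{3 B C e^{- y} \cos{\left(x \right)}}{2}
  2·(u_x)² = 2 A^{2} e^{2 x} + 4 A C e^{x} \cos{\left(x \right)} + 2 C^{2} \cos^{2}{\left(x \right)}
So the left-hand side equals
  2 A^{2} e^{2 x} - \frac{3 A B e^{x} e^{- y}}{2} + 4 A C e^{x} \cos{\left(x \right)} - \frac{3 B C e^{- y} \cos{\left(x \right)}}{2} + 2 C^{2} \cos^{2}{\left(x \right)}
This must equal f(x, y) identically; expanded, f = 18 e^{2 x} + 24 e^{x} \cos{\left(x \right)} - \frac{27 e^{x} e^{- y}}{2} + 8 \cos^{2}{\left(x \right)} - 9 e^{- y} \cos{\left(x \right)}.
Matching coefficients of the independent functions:
  [e^{x} e^{- y}]:  - \frac{3 A B}{2} = - \frac{27}{2}
  [e^{x} \cos{\left(x \right)}]:  4 A C = 24
  [e^{- y} \cos{\left(x \right)}]:  - \frac{3 B C}{2} = -9
  [e^{2 x}]:  2 A^{2} = 18
  [\cos^{2}{\left(x \right)}]:  2 C^{2} = 8
These equations allow (A, B, C) = (-3, -3, -2) or (3, 3, 2).
Impose the point condition(s):
  u(0, 0) = 6  ⟹  A + B = 6
Only A = 3, B = 3, C = 2 satisfies everything.
Hence u(x, y) = 3 e^{x} + 2 \sin{\left(x \right)} + 3 e^{- y}.

Answer: u(x, y) = 3 e^{x} + 2 \sin{\left(x \right)} + 3 e^{- y}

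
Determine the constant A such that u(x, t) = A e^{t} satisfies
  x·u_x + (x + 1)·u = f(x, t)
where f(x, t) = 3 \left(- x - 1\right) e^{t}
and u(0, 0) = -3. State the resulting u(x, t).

Answer: u(x, t) = - 3 e^{t}

Derivation:
Substitute the ansatz u = A e^{t} into the left-hand side.
Derivatives of the ansatz:
  u_x = 0
Term by term:
  x·u_x = 0
  (x + 1)·u = A x e^{t} + A e^{t}
So the left-hand side equals
  A x e^{t} + A e^{t}
This must equal f(x, t) identically; expanded, f = - 3 x e^{t} - 3 e^{t}.
Matching coefficients of the independent functions:
  [x e^{t}, e^{t}]:  A = -3
Solving: A = -3.
Check against the point condition:
  u(0, 0) = -3  ⟹  A = -3  ✓
Hence u(x, t) = - 3 e^{t}.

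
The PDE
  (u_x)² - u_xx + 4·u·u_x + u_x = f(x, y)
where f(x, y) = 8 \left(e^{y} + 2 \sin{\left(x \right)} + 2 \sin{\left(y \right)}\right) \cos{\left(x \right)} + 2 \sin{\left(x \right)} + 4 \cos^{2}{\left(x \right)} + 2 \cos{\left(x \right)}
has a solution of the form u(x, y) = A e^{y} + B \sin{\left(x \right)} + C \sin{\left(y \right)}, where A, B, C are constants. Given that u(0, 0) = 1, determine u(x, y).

Substitute the ansatz u = A e^{y} + B \sin{\left(x \right)} + C \sin{\left(y \right)} into the left-hand side.
Derivatives of the ansatz:
  u_x = B \cos{\left(x \right)}
  u_xx = - B \sin{\left(x \right)}
Term by term:
  (u_x)² = B^{2} \cos^{2}{\left(x \right)}
  -u_xx = B \sin{\left(x \right)}
  4·u·u_x = 4 A B e^{y} \cos{\left(x \right)} + 4 B^{2} \sin{\left(x \right)} \cos{\left(x \right)} + 4 B C \sin{\left(y \right)} \cos{\left(x \right)}
  u_x = B \cos{\left(x \right)}
So the left-hand side equals
  4 A B e^{y} \cos{\left(x \right)} + 4 B^{2} \sin{\left(x \right)} \cos{\left(x \right)} + B^{2} \cos^{2}{\left(x \right)} + 4 B C \sin{\left(y \right)} \cos{\left(x \right)} + B \sin{\left(x \right)} + B \cos{\left(x \right)}
This must equal f(x, y) identically; expanded, f = 8 e^{y} \cos{\left(x \right)} + 16 \sin{\left(x \right)} \cos{\left(x \right)} + 2 \sin{\left(x \right)} + 16 \sin{\left(y \right)} \cos{\left(x \right)} + 4 \cos^{2}{\left(x \right)} + 2 \cos{\left(x \right)}.
Matching coefficients of the independent functions:
  [e^{y} \cos{\left(x \right)}]:  4 A B = 8
  [\sin{\left(x \right)} \cos{\left(x \right)}]:  4 B^{2} = 16
  [\sin{\left(y \right)} \cos{\left(x \right)}]:  4 B C = 16
  [\sin{\left(x \right)}, \cos{\left(x \right)}]:  B = 2
  [\cos^{2}{\left(x \right)}]:  B^{2} = 4
Solving: A = 1, B = 2, C = 2.
Check against the point condition:
  u(0, 0) = 1  ⟹  A = 1  ✓
Hence u(x, y) = e^{y} + 2 \sin{\left(x \right)} + 2 \sin{\left(y \right)}.

Answer: u(x, y) = e^{y} + 2 \sin{\left(x \right)} + 2 \sin{\left(y \right)}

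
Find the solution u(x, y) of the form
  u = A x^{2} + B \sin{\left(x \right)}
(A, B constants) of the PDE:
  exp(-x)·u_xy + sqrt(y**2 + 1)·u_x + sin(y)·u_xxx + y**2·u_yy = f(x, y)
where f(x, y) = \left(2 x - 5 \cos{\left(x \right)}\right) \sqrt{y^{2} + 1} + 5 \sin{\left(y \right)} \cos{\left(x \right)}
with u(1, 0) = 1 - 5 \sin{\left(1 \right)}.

Substitute the ansatz u = A x^{2} + B \sin{\left(x \right)} into the left-hand side.
Derivatives of the ansatz:
  u_xy = 0
  u_x = 2 A x + B \cos{\left(x \right)}
  u_xxx = - B \cos{\left(x \right)}
  u_yy = 0
Term by term:
  exp(-x)·u_xy = 0
  sqrt(y**2 + 1)·u_x = 2 A x \sqrt{y^{2} + 1} + B \sqrt{y^{2} + 1} \cos{\left(x \right)}
  sin(y)·u_xxx = - B \sin{\left(y \right)} \cos{\left(x \right)}
  y**2·u_yy = 0
So the left-hand side equals
  2 A x \sqrt{y^{2} + 1} + B \sqrt{y^{2} + 1} \cos{\left(x \right)} - B \sin{\left(y \right)} \cos{\left(x \right)}
This must equal f(x, y) identically; expanded, f = 2 x \sqrt{y^{2} + 1} - 5 \sqrt{y^{2} + 1} \cos{\left(x \right)} + 5 \sin{\left(y \right)} \cos{\left(x \right)}.
Matching coefficients of the independent functions:
  [x \sqrt{y^{2} + 1}]:  2 A = 2
  [\sqrt{y^{2} + 1} \cos{\left(x \right)}]:  B = -5
  [\sin{\left(y \right)} \cos{\left(x \right)}]:  - B = 5
Solving: A = 1, B = -5.
Check against the point condition:
  u(1, 0) = 1 - 5 \sin{\left(1 \right)}  ⟹  A + B \sin{\left(1 \right)} = 1 - 5 \sin{\left(1 \right)}  ✓
Hence u(x, y) = x^{2} - 5 \sin{\left(x \right)}.

Answer: u(x, y) = x^{2} - 5 \sin{\left(x \right)}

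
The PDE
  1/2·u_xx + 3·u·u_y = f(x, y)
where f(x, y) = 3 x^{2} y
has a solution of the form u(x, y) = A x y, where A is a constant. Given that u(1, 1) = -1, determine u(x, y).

Answer: u(x, y) = - x y

Derivation:
Substitute the ansatz u = A x y into the left-hand side.
Derivatives of the ansatz:
  u_xx = 0
  u_y = A x
Term by term:
  1/2·u_xx = 0
  3·u·u_y = 3 A^{2} x^{2} y
So the left-hand side equals
  3 A^{2} x^{2} y
This must equal f(x, y) = 3 x^{2} y identically.
Matching coefficients of the independent functions:
  [x^{2} y]:  3 A^{2} = 3
These equations allow (A) = (-1) or (1).
Impose the point condition(s):
  u(1, 1) = -1  ⟹  A = -1
Only A = -1 satisfies everything.
Hence u(x, y) = - x y.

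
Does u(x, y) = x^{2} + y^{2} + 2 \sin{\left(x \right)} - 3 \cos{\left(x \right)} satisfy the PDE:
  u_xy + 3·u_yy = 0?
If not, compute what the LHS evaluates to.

Evaluate each term of the left-hand side for u = x^{2} + y^{2} + 2 \sin{\left(x \right)} - 3 \cos{\left(x \right)}.
Derivatives:
  u_xy = 0
  u_yy = 2
Terms:
  u_xy = 0
  3·u_yy = 6
Sum: LHS = 6
Given right-hand side: 0. Difference LHS − RHS = 6 ≠ 0, so u is not a solution.

Answer: No, the LHS evaluates to 6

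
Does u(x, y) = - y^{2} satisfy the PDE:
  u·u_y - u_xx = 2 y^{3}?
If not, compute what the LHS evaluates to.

Evaluate each term of the left-hand side for u = - y^{2}.
Derivatives:
  u_y = - 2 y
  u_xx = 0
Terms:
  u·u_y = 2 y^{3}
  -u_xx = 0
Sum: LHS = 2 y^{3}
This is exactly the given right-hand side, so u is a solution.

Answer: Yes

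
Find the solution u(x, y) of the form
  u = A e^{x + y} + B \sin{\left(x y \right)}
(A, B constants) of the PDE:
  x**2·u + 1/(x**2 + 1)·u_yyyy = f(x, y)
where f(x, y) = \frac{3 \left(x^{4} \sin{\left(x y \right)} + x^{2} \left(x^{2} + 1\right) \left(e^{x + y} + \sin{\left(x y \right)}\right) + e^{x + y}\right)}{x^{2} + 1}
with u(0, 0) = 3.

Answer: u(x, y) = 3 e^{x + y} + 3 \sin{\left(x y \right)}

Derivation:
Substitute the ansatz u = A e^{x + y} + B \sin{\left(x y \right)} into the left-hand side.
Derivatives of the ansatz:
  u_yyyy = A e^{x} e^{y} + B x^{4} \sin{\left(x y \right)}
Term by term:
  x**2·u = A x^{2} e^{x} e^{y} + B x^{2} \sin{\left(x y \right)}
  1/(x**2 + 1)·u_yyyy = \frac{A e^{x} e^{y}}{x^{2} + 1} + \frac{B x^{4} \sin{\left(x y \right)}}{x^{2} + 1}
So the left-hand side equals
  A x^{2} e^{x} e^{y} + \frac{A e^{x} e^{y}}{x^{2} + 1} + \frac{B x^{4} \sin{\left(x y \right)}}{x^{2} + 1} + B x^{2} \sin{\left(x y \right)}
This must equal f(x, y) identically; expanded, f = \frac{3 x^{4} \sin{\left(x y \right)}}{x^{2} + 1} + 3 x^{2} e^{x} e^{y} + 3 x^{2} \sin{\left(x y \right)} + \frac{3 e^{x} e^{y}}{x^{2} + 1}.
Matching coefficients of the independent functions:
  [x^{2} \sin{\left(x y \right)}, \frac{x^{4} \sin{\left(x y \right)}}{x^{2} + 1}]:  B = 3
  [x^{2} e^{x} e^{y}, \frac{e^{x} e^{y}}{x^{2} + 1}]:  A = 3
Solving: A = 3, B = 3.
Check against the point condition:
  u(0, 0) = 3  ⟹  A = 3  ✓
Hence u(x, y) = 3 e^{x + y} + 3 \sin{\left(x y \right)}.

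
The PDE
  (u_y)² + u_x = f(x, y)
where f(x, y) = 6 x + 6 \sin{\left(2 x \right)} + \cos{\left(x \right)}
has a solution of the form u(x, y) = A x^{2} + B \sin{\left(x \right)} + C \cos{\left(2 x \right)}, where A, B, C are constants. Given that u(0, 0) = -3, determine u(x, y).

Answer: u(x, y) = 3 x^{2} + \sin{\left(x \right)} - 3 \cos{\left(2 x \right)}

Derivation:
Substitute the ansatz u = A x^{2} + B \sin{\left(x \right)} + C \cos{\left(2 x \right)} into the left-hand side.
Derivatives of the ansatz:
  u_y = 0
  u_x = 2 A x + B \cos{\left(x \right)} - 2 C \sin{\left(2 x \right)}
Term by term:
  (u_y)² = 0
  u_x = 2 A x + B \cos{\left(x \right)} - 2 C \sin{\left(2 x \right)}
So the left-hand side equals
  2 A x + B \cos{\left(x \right)} - 2 C \sin{\left(2 x \right)}
This must equal f(x, y) = 6 x + 6 \sin{\left(2 x \right)} + \cos{\left(x \right)} identically.
Matching coefficients of the independent functions:
  [x]:  2 A = 6
  [\sin{\left(2 x \right)}]:  - 2 C = 6
  [\cos{\left(x \right)}]:  B = 1
Solving: A = 3, B = 1, C = -3.
Check against the point condition:
  u(0, 0) = -3  ⟹  C = -3  ✓
Hence u(x, y) = 3 x^{2} + \sin{\left(x \right)} - 3 \cos{\left(2 x \right)}.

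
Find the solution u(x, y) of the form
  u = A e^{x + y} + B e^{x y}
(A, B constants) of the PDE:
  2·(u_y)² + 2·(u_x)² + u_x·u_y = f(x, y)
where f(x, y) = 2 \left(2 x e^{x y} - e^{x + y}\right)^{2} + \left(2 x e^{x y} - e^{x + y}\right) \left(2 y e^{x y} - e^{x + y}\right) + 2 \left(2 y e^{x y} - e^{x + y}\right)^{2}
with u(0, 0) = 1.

Substitute the ansatz u = A e^{x + y} + B e^{x y} into the left-hand side.
Derivatives of the ansatz:
  u_y = A e^{x} e^{y} + B x e^{x y}
  u_x = A e^{x} e^{y} + B y e^{x y}
Term by term:
  2·(u_y)² = 2 A^{2} e^{2 x} e^{2 y} + 4 A B x e^{x} e^{y} e^{x y} + 2 B^{2} x^{2} e^{2 x y}
  2·(u_x)² = 2 A^{2} e^{2 x} e^{2 y} + 4 A B y e^{x} e^{y} e^{x y} + 2 B^{2} y^{2} e^{2 x y}
  u_x·u_y = A^{2} e^{2 x} e^{2 y} + A B x e^{x} e^{y} e^{x y} + A B y e^{x} e^{y} e^{x y} + B^{2} x y e^{2 x y}
So the left-hand side equals
  5 A^{2} e^{2 x} e^{2 y} + 5 A B x e^{x} e^{y} e^{x y} + 5 A B y e^{x} e^{y} e^{x y} + 2 B^{2} x^{2} e^{2 x y} + B^{2} x y e^{2 x y} + 2 B^{2} y^{2} e^{2 x y}
This must equal f(x, y) identically; expanded, f = 8 x^{2} e^{2 x y} + 4 x y e^{2 x y} - 10 x e^{x} e^{y} e^{x y} + 8 y^{2} e^{2 x y} - 10 y e^{x} e^{y} e^{x y} + 5 e^{2 x} e^{2 y}.
Matching coefficients of the independent functions:
  [x^{2} e^{2 x y}, y^{2} e^{2 x y}]:  2 B^{2} = 8
  [e^{2 x} e^{2 y}]:  5 A^{2} = 5
  [x y e^{2 x y}]:  B^{2} = 4
  [x e^{x} e^{y} e^{x y}, y e^{x} e^{y} e^{x y}]:  5 A B = -10
These equations allow (A, B) = (-1, 2) or (1, -2).
Impose the point condition(s):
  u(0, 0) = 1  ⟹  A + B = 1
Only A = -1, B = 2 satisfies everything.
Hence u(x, y) = 2 e^{x y} - e^{x + y}.

Answer: u(x, y) = 2 e^{x y} - e^{x + y}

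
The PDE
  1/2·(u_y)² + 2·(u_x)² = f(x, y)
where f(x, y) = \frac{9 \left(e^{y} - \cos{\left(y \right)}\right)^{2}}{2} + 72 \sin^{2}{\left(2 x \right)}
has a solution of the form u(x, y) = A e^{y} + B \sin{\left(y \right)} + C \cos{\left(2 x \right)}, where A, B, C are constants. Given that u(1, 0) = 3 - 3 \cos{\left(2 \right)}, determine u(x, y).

Substitute the ansatz u = A e^{y} + B \sin{\left(y \right)} + C \cos{\left(2 x \right)} into the left-hand side.
Derivatives of the ansatz:
  u_y = A e^{y} + B \cos{\left(y \right)}
  u_x = - 2 C \sin{\left(2 x \right)}
Term by term:
  1/2·(u_y)² = \frac{A^{2} e^{2 y}}{2} + A B e^{y} \cos{\left(y \right)} + \frac{B^{2} \cos^{2}{\left(y \right)}}{2}
  2·(u_x)² = 8 C^{2} \sin^{2}{\left(2 x \right)}
So the left-hand side equals
  \frac{A^{2} e^{2 y}}{2} + A B e^{y} \cos{\left(y \right)} + \frac{B^{2} \cos^{2}{\left(y \right)}}{2} + 8 C^{2} \sin^{2}{\left(2 x \right)}
This must equal f(x, y) identically; expanded, f = \frac{9 e^{2 y}}{2} - 9 e^{y} \cos{\left(y \right)} + 72 \sin^{2}{\left(2 x \right)} + \frac{9 \cos^{2}{\left(y \right)}}{2}.
Matching coefficients of the independent functions:
  [e^{y} \cos{\left(y \right)}]:  A B = -9
  [e^{2 y}]:  \frac{A^{2}}{2} = \frac{9}{2}
  [\sin^{2}{\left(2 x \right)}]:  8 C^{2} = 72
  [\cos^{2}{\left(y \right)}]:  \frac{B^{2}}{2} = \frac{9}{2}
These equations allow (A, B, C) = (-3, 3, -3) or (-3, 3, 3) or (3, -3, -3) or (3, -3, 3).
Impose the point condition(s):
  u(1, 0) = 3 - 3 \cos{\left(2 \right)}  ⟹  A + C \cos{\left(2 \right)} = 3 - 3 \cos{\left(2 \right)}
Only A = 3, B = -3, C = -3 satisfies everything.
Hence u(x, y) = 3 e^{y} - 3 \sin{\left(y \right)} - 3 \cos{\left(2 x \right)}.

Answer: u(x, y) = 3 e^{y} - 3 \sin{\left(y \right)} - 3 \cos{\left(2 x \right)}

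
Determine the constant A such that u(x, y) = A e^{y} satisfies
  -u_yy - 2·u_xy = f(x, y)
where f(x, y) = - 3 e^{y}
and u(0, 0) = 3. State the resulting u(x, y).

Substitute the ansatz u = A e^{y} into the left-hand side.
Derivatives of the ansatz:
  u_yy = A e^{y}
  u_xy = 0
Term by term:
  -u_yy = - A e^{y}
  -2·u_xy = 0
So the left-hand side equals
  - A e^{y}
This must equal f(x, y) = - 3 e^{y} identically.
Matching coefficients of the independent functions:
  [e^{y}]:  - A = -3
Solving: A = 3.
Check against the point condition:
  u(0, 0) = 3  ⟹  A = 3  ✓
Hence u(x, y) = 3 e^{y}.

Answer: u(x, y) = 3 e^{y}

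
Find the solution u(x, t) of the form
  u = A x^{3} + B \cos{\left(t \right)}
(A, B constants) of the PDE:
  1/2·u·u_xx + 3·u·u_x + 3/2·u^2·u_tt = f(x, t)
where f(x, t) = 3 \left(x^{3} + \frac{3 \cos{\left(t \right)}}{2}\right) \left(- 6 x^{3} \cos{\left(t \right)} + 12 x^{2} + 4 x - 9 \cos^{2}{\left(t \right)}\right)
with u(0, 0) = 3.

Answer: u(x, t) = 2 x^{3} + 3 \cos{\left(t \right)}

Derivation:
Substitute the ansatz u = A x^{3} + B \cos{\left(t \right)} into the left-hand side.
Derivatives of the ansatz:
  u_xx = 6 A x
  u_x = 3 A x^{2}
  u_tt = - B \cos{\left(t \right)}
Term by term:
  1/2·u·u_xx = 3 A^{2} x^{4} + 3 A B x \cos{\left(t \right)}
  3·u·u_x = 9 A^{2} x^{5} + 9 A B x^{2} \cos{\left(t \right)}
  3/2·u^2·u_tt = - \frac{3 A^{2} B x^{6} \cos{\left(t \right)}}{2} - 3 A B^{2} x^{3} \cos^{2}{\left(t \right)} - \frac{3 B^{3} \cos^{3}{\left(t \right)}}{2}
So the left-hand side equals
  - \frac{3 A^{2} B x^{6} \cos{\left(t \right)}}{2} + 9 A^{2} x^{5} + 3 A^{2} x^{4} - 3 A B^{2} x^{3} \cos^{2}{\left(t \right)} + 9 A B x^{2} \cos{\left(t \right)} + 3 A B x \cos{\left(t \right)} - \frac{3 B^{3} \cos^{3}{\left(t \right)}}{2}
This must equal f(x, t) identically; expanded, f = - 18 x^{6} \cos{\left(t \right)} + 36 x^{5} + 12 x^{4} - 54 x^{3} \cos^{2}{\left(t \right)} + 54 x^{2} \cos{\left(t \right)} + 18 x \cos{\left(t \right)} - \frac{81 \cos^{3}{\left(t \right)}}{2}.
Matching coefficients of the independent functions:
  [x^{4}]:  3 A^{2} = 12
  [x^{5}]:  9 A^{2} = 36
  [x \cos{\left(t \right)}]:  3 A B = 18
  [x^{2} \cos{\left(t \right)}]:  9 A B = 54
  [x^{3} \cos^{2}{\left(t \right)}]:  - 3 A B^{2} = -54
  [x^{6} \cos{\left(t \right)}]:  - \frac{3 A^{2} B}{2} = -18
  [\cos^{3}{\left(t \right)}]:  - \frac{3 B^{3}}{2} = - \frac{81}{2}
Solving: A = 2, B = 3.
Check against the point condition:
  u(0, 0) = 3  ⟹  B = 3  ✓
Hence u(x, t) = 2 x^{3} + 3 \cos{\left(t \right)}.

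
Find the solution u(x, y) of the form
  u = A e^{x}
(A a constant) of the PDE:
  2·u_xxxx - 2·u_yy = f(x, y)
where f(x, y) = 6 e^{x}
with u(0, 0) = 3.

Substitute the ansatz u = A e^{x} into the left-hand side.
Derivatives of the ansatz:
  u_xxxx = A e^{x}
  u_yy = 0
Term by term:
  2·u_xxxx = 2 A e^{x}
  -2·u_yy = 0
So the left-hand side equals
  2 A e^{x}
This must equal f(x, y) = 6 e^{x} identically.
Matching coefficients of the independent functions:
  [e^{x}]:  2 A = 6
Solving: A = 3.
Check against the point condition:
  u(0, 0) = 3  ⟹  A = 3  ✓
Hence u(x, y) = 3 e^{x}.

Answer: u(x, y) = 3 e^{x}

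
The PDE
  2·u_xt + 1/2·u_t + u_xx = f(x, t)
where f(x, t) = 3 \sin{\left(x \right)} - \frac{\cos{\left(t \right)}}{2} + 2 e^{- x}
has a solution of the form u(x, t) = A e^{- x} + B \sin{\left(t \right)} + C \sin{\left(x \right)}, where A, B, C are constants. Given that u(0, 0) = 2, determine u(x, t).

Substitute the ansatz u = A e^{- x} + B \sin{\left(t \right)} + C \sin{\left(x \right)} into the left-hand side.
Derivatives of the ansatz:
  u_xt = 0
  u_t = B \cos{\left(t \right)}
  u_xx = A e^{- x} - C \sin{\left(x \right)}
Term by term:
  2·u_xt = 0
  1/2·u_t = \frac{B \cos{\left(t \right)}}{2}
  u_xx = A e^{- x} - C \sin{\left(x \right)}
So the left-hand side equals
  A e^{- x} + \frac{B \cos{\left(t \right)}}{2} - C \sin{\left(x \right)}
This must equal f(x, t) = 3 \sin{\left(x \right)} - \frac{\cos{\left(t \right)}}{2} + 2 e^{- x} identically.
Matching coefficients of the independent functions:
  [e^{- x}]:  A = 2
  [\sin{\left(x \right)}]:  - C = 3
  [\cos{\left(t \right)}]:  \frac{B}{2} = - \frac{1}{2}
Solving: A = 2, B = -1, C = -3.
Check against the point condition:
  u(0, 0) = 2  ⟹  A = 2  ✓
Hence u(x, t) = - \sin{\left(t \right)} - 3 \sin{\left(x \right)} + 2 e^{- x}.

Answer: u(x, t) = - \sin{\left(t \right)} - 3 \sin{\left(x \right)} + 2 e^{- x}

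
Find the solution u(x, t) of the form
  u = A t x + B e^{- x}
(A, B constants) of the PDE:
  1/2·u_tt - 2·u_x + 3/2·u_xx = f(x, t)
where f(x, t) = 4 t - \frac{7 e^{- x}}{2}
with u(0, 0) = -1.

Substitute the ansatz u = A t x + B e^{- x} into the left-hand side.
Derivatives of the ansatz:
  u_tt = 0
  u_x = A t - B e^{- x}
  u_xx = B e^{- x}
Term by term:
  1/2·u_tt = 0
  -2·u_x = - 2 A t + 2 B e^{- x}
  3/2·u_xx = \frac{3 B e^{- x}}{2}
So the left-hand side equals
  - 2 A t + \frac{7 B e^{- x}}{2}
This must equal f(x, t) = 4 t - \frac{7 e^{- x}}{2} identically.
Matching coefficients of the independent functions:
  [t]:  - 2 A = 4
  [e^{- x}]:  \frac{7 B}{2} = - \frac{7}{2}
Solving: A = -2, B = -1.
Check against the point condition:
  u(0, 0) = -1  ⟹  B = -1  ✓
Hence u(x, t) = - 2 t x - e^{- x}.

Answer: u(x, t) = - 2 t x - e^{- x}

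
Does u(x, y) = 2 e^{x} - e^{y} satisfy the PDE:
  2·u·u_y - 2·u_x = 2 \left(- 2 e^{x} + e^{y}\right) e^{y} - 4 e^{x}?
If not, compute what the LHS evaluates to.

Answer: Yes

Derivation:
Evaluate each term of the left-hand side for u = 2 e^{x} - e^{y}.
Derivatives:
  u_y = - e^{y}
  u_x = 2 e^{x}
Terms:
  2·u·u_y = 2 \left(- 2 e^{x} + e^{y}\right) e^{y}
  -2·u_x = - 4 e^{x}
Sum: LHS = 2 \left(- 2 e^{x} + e^{y}\right) e^{y} - 4 e^{x}
This is exactly the given right-hand side, so u is a solution.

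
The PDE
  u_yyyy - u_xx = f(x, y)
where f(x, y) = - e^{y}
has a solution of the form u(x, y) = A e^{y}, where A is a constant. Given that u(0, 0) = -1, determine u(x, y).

Substitute the ansatz u = A e^{y} into the left-hand side.
Derivatives of the ansatz:
  u_yyyy = A e^{y}
  u_xx = 0
Term by term:
  u_yyyy = A e^{y}
  -u_xx = 0
So the left-hand side equals
  A e^{y}
This must equal f(x, y) = - e^{y} identically.
Matching coefficients of the independent functions:
  [e^{y}]:  A = -1
Solving: A = -1.
Check against the point condition:
  u(0, 0) = -1  ⟹  A = -1  ✓
Hence u(x, y) = - e^{y}.

Answer: u(x, y) = - e^{y}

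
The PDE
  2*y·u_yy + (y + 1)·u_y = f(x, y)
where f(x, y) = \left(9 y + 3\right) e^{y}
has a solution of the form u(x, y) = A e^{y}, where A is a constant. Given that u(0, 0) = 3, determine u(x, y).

Substitute the ansatz u = A e^{y} into the left-hand side.
Derivatives of the ansatz:
  u_yy = A e^{y}
  u_y = A e^{y}
Term by term:
  2*y·u_yy = 2 A y e^{y}
  (y + 1)·u_y = A y e^{y} + A e^{y}
So the left-hand side equals
  3 A y e^{y} + A e^{y}
This must equal f(x, y) identically; expanded, f = 9 y e^{y} + 3 e^{y}.
Matching coefficients of the independent functions:
  [y e^{y}]:  3 A = 9
  [e^{y}]:  A = 3
Solving: A = 3.
Check against the point condition:
  u(0, 0) = 3  ⟹  A = 3  ✓
Hence u(x, y) = 3 e^{y}.

Answer: u(x, y) = 3 e^{y}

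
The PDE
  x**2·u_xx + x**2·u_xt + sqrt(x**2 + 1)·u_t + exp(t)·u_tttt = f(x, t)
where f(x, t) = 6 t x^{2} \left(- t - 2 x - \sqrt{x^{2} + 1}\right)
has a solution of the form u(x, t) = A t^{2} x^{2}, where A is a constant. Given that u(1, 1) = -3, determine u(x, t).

Substitute the ansatz u = A t^{2} x^{2} into the left-hand side.
Derivatives of the ansatz:
  u_xx = 2 A t^{2}
  u_xt = 4 A t x
  u_t = 2 A t x^{2}
  u_tttt = 0
Term by term:
  x**2·u_xx = 2 A t^{2} x^{2}
  x**2·u_xt = 4 A t x^{3}
  sqrt(x**2 + 1)·u_t = 2 A t x^{2} \sqrt{x^{2} + 1}
  exp(t)·u_tttt = 0
So the left-hand side equals
  2 A t^{2} x^{2} + 4 A t x^{3} + 2 A t x^{2} \sqrt{x^{2} + 1}
This must equal f(x, t) identically; expanded, f = - 6 t^{2} x^{2} - 12 t x^{3} - 6 t x^{2} \sqrt{x^{2} + 1}.
Matching coefficients of the independent functions:
  [t x^{3}]:  4 A = -12
  [t^{2} x^{2}, t x^{2} \sqrt{x^{2} + 1}]:  2 A = -6
Solving: A = -3.
Check against the point condition:
  u(1, 1) = -3  ⟹  A = -3  ✓
Hence u(x, t) = - 3 t^{2} x^{2}.

Answer: u(x, t) = - 3 t^{2} x^{2}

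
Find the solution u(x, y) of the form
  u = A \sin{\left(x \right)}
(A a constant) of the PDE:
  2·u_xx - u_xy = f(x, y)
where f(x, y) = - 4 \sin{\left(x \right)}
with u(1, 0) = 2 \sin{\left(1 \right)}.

Substitute the ansatz u = A \sin{\left(x \right)} into the left-hand side.
Derivatives of the ansatz:
  u_xx = - A \sin{\left(x \right)}
  u_xy = 0
Term by term:
  2·u_xx = - 2 A \sin{\left(x \right)}
  -u_xy = 0
So the left-hand side equals
  - 2 A \sin{\left(x \right)}
This must equal f(x, y) = - 4 \sin{\left(x \right)} identically.
Matching coefficients of the independent functions:
  [\sin{\left(x \right)}]:  - 2 A = -4
Solving: A = 2.
Check against the point condition:
  u(1, 0) = 2 \sin{\left(1 \right)}  ⟹  A \sin{\left(1 \right)} = 2 \sin{\left(1 \right)}  ✓
Hence u(x, y) = 2 \sin{\left(x \right)}.

Answer: u(x, y) = 2 \sin{\left(x \right)}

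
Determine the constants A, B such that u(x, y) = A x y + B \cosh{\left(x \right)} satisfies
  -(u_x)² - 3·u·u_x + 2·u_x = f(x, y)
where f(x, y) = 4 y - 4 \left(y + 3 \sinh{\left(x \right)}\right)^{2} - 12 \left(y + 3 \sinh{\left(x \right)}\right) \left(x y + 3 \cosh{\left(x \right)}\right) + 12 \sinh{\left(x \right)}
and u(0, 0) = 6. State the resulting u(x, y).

Substitute the ansatz u = A x y + B \cosh{\left(x \right)} into the left-hand side.
Derivatives of the ansatz:
  u_x = A y + B \sinh{\left(x \right)}
Term by term:
  -(u_x)² = - A^{2} y^{2} - 2 A B y \sinh{\left(x \right)} - B^{2} \sinh^{2}{\left(x \right)}
  -3·u·u_x = - 3 A^{2} x y^{2} - 3 A B x y \sinh{\left(x \right)} - 3 A B y \cosh{\left(x \right)} - 3 B^{2} \sinh{\left(x \right)} \cosh{\left(x \right)}
  2·u_x = 2 A y + 2 B \sinh{\left(x \right)}
So the left-hand side equals
  - 3 A^{2} x y^{2} - A^{2} y^{2} - 3 A B x y \sinh{\left(x \right)} - 2 A B y \sinh{\left(x \right)} - 3 A B y \cosh{\left(x \right)} + 2 A y - B^{2} \sinh^{2}{\left(x \right)} - 3 B^{2} \sinh{\left(x \right)} \cosh{\left(x \right)} + 2 B \sinh{\left(x \right)}
This must equal f(x, y) identically; expanded, f = - 12 x y^{2} - 36 x y \sinh{\left(x \right)} - 4 y^{2} - 24 y \sinh{\left(x \right)} - 36 y \cosh{\left(x \right)} + 4 y - 36 \sinh^{2}{\left(x \right)} - 108 \sinh{\left(x \right)} \cosh{\left(x \right)} + 12 \sinh{\left(x \right)}.
Matching coefficients of the independent functions:
  [y]:  2 A = 4
  [y^{2}]:  - A^{2} = -4
  [x y^{2}]:  - 3 A^{2} = -12
  [y \sinh{\left(x \right)}]:  - 2 A B = -24
  [y \cosh{\left(x \right)}, x y \sinh{\left(x \right)}]:  - 3 A B = -36
  [\sinh{\left(x \right)} \cosh{\left(x \right)}]:  - 3 B^{2} = -108
  [\sinh{\left(x \right)}]:  2 B = 12
  [\sinh^{2}{\left(x \right)}]:  - B^{2} = -36
Solving: A = 2, B = 6.
Check against the point condition:
  u(0, 0) = 6  ⟹  B = 6  ✓
Hence u(x, y) = 2 x y + 6 \cosh{\left(x \right)}.

Answer: u(x, y) = 2 x y + 6 \cosh{\left(x \right)}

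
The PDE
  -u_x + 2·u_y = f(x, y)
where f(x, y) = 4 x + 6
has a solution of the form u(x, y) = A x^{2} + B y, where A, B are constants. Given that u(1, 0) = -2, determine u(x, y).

Answer: u(x, y) = - 2 x^{2} + 3 y

Derivation:
Substitute the ansatz u = A x^{2} + B y into the left-hand side.
Derivatives of the ansatz:
  u_x = 2 A x
  u_y = B
Term by term:
  -u_x = - 2 A x
  2·u_y = 2 B
So the left-hand side equals
  - 2 A x + 2 B
This must equal f(x, y) = 4 x + 6 identically.
Matching coefficients of the independent functions:
  [constant term]:  2 B = 6
  [x]:  - 2 A = 4
Solving: A = -2, B = 3.
Check against the point condition:
  u(1, 0) = -2  ⟹  A = -2  ✓
Hence u(x, y) = - 2 x^{2} + 3 y.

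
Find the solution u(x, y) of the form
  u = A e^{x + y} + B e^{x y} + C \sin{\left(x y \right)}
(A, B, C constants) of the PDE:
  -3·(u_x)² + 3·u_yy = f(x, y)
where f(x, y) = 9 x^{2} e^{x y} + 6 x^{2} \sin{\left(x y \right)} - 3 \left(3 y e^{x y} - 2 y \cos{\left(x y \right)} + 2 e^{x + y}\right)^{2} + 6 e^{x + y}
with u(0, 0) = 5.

Answer: u(x, y) = 3 e^{x y} + 2 e^{x + y} - 2 \sin{\left(x y \right)}

Derivation:
Substitute the ansatz u = A e^{x + y} + B e^{x y} + C \sin{\left(x y \right)} into the left-hand side.
Derivatives of the ansatz:
  u_x = A e^{x} e^{y} + B y e^{x y} + C y \cos{\left(x y \right)}
  u_yy = A e^{x} e^{y} + B x^{2} e^{x y} - C x^{2} \sin{\left(x y \right)}
Term by term:
  -3·(u_x)² = - 3 A^{2} e^{2 x} e^{2 y} - 6 A B y e^{x} e^{y} e^{x y} - 6 A C y e^{x} e^{y} \cos{\left(x y \right)} - 3 B^{2} y^{2} e^{2 x y} - 6 B C y^{2} e^{x y} \cos{\left(x y \right)} - 3 C^{2} y^{2} \cos^{2}{\left(x y \right)}
  3·u_yy = 3 A e^{x} e^{y} + 3 B x^{2} e^{x y} - 3 C x^{2} \sin{\left(x y \right)}
So the left-hand side equals
  - 3 A^{2} e^{2 x} e^{2 y} - 6 A B y e^{x} e^{y} e^{x y} - 6 A C y e^{x} e^{y} \cos{\left(x y \right)} + 3 A e^{x} e^{y} - 3 B^{2} y^{2} e^{2 x y} - 6 B C y^{2} e^{x y} \cos{\left(x y \right)} + 3 B x^{2} e^{x y} - 3 C^{2} y^{2} \cos^{2}{\left(x y \right)} - 3 C x^{2} \sin{\left(x y \right)}
This must equal f(x, y) identically; expanded, f = 9 x^{2} e^{x y} + 6 x^{2} \sin{\left(x y \right)} - 27 y^{2} e^{2 x y} + 36 y^{2} e^{x y} \cos{\left(x y \right)} - 12 y^{2} \cos^{2}{\left(x y \right)} - 36 y e^{x} e^{y} e^{x y} + 24 y e^{x} e^{y} \cos{\left(x y \right)} - 12 e^{2 x} e^{2 y} + 6 e^{x} e^{y}.
Matching coefficients of the independent functions:
  [x^{2} e^{x y}]:  3 B = 9
  [x^{2} \sin{\left(x y \right)}]:  - 3 C = 6
  [y^{2} e^{2 x y}]:  - 3 B^{2} = -27
  [y^{2} \cos^{2}{\left(x y \right)}]:  - 3 C^{2} = -12
  [e^{x} e^{y}]:  3 A = 6
  [e^{2 x} e^{2 y}]:  - 3 A^{2} = -12
  [y^{2} e^{x y} \cos{\left(x y \right)}]:  - 6 B C = 36
  [y e^{x} e^{y} e^{x y}]:  - 6 A B = -36
  [y e^{x} e^{y} \cos{\left(x y \right)}]:  - 6 A C = 24
Solving: A = 2, B = 3, C = -2.
Check against the point condition:
  u(0, 0) = 5  ⟹  A + B = 5  ✓
Hence u(x, y) = 3 e^{x y} + 2 e^{x + y} - 2 \sin{\left(x y \right)}.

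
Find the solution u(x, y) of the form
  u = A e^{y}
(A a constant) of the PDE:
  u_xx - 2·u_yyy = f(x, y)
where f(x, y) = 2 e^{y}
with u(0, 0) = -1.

Substitute the ansatz u = A e^{y} into the left-hand side.
Derivatives of the ansatz:
  u_xx = 0
  u_yyy = A e^{y}
Term by term:
  u_xx = 0
  -2·u_yyy = - 2 A e^{y}
So the left-hand side equals
  - 2 A e^{y}
This must equal f(x, y) = 2 e^{y} identically.
Matching coefficients of the independent functions:
  [e^{y}]:  - 2 A = 2
Solving: A = -1.
Check against the point condition:
  u(0, 0) = -1  ⟹  A = -1  ✓
Hence u(x, y) = - e^{y}.

Answer: u(x, y) = - e^{y}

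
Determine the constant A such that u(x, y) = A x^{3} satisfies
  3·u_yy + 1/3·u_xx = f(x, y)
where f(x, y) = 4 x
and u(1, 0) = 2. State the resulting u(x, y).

Substitute the ansatz u = A x^{3} into the left-hand side.
Derivatives of the ansatz:
  u_yy = 0
  u_xx = 6 A x
Term by term:
  3·u_yy = 0
  1/3·u_xx = 2 A x
So the left-hand side equals
  2 A x
This must equal f(x, y) = 4 x identically.
Matching coefficients of the independent functions:
  [x]:  2 A = 4
Solving: A = 2.
Check against the point condition:
  u(1, 0) = 2  ⟹  A = 2  ✓
Hence u(x, y) = 2 x^{3}.

Answer: u(x, y) = 2 x^{3}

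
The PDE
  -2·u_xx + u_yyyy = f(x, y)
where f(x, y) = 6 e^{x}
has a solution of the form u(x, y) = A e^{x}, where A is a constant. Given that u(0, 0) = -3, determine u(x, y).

Substitute the ansatz u = A e^{x} into the left-hand side.
Derivatives of the ansatz:
  u_xx = A e^{x}
  u_yyyy = 0
Term by term:
  -2·u_xx = - 2 A e^{x}
  u_yyyy = 0
So the left-hand side equals
  - 2 A e^{x}
This must equal f(x, y) = 6 e^{x} identically.
Matching coefficients of the independent functions:
  [e^{x}]:  - 2 A = 6
Solving: A = -3.
Check against the point condition:
  u(0, 0) = -3  ⟹  A = -3  ✓
Hence u(x, y) = - 3 e^{x}.

Answer: u(x, y) = - 3 e^{x}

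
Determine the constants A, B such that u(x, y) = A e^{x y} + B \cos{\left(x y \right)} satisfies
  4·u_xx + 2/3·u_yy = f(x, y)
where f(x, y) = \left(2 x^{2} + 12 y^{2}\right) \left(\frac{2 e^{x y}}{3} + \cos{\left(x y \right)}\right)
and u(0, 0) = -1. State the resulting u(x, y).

Answer: u(x, y) = 2 e^{x y} - 3 \cos{\left(x y \right)}

Derivation:
Substitute the ansatz u = A e^{x y} + B \cos{\left(x y \right)} into the left-hand side.
Derivatives of the ansatz:
  u_xx = A y^{2} e^{x y} - B y^{2} \cos{\left(x y \right)}
  u_yy = A x^{2} e^{x y} - B x^{2} \cos{\left(x y \right)}
Term by term:
  4·u_xx = 4 A y^{2} e^{x y} - 4 B y^{2} \cos{\left(x y \right)}
  2/3·u_yy = \frac{2 A x^{2} e^{x y}}{3} - \frac{2 B x^{2} \cos{\left(x y \right)}}{3}
So the left-hand side equals
  \frac{2 A x^{2} e^{x y}}{3} + 4 A y^{2} e^{x y} - \frac{2 B x^{2} \cos{\left(x y \right)}}{3} - 4 B y^{2} \cos{\left(x y \right)}
This must equal f(x, y) identically; expanded, f = \frac{4 x^{2} e^{x y}}{3} + 2 x^{2} \cos{\left(x y \right)} + 8 y^{2} e^{x y} + 12 y^{2} \cos{\left(x y \right)}.
Matching coefficients of the independent functions:
  [x^{2} e^{x y}]:  \frac{2 A}{3} = \frac{4}{3}
  [x^{2} \cos{\left(x y \right)}]:  - \frac{2 B}{3} = 2
  [y^{2} e^{x y}]:  4 A = 8
  [y^{2} \cos{\left(x y \right)}]:  - 4 B = 12
Solving: A = 2, B = -3.
Check against the point condition:
  u(0, 0) = -1  ⟹  A + B = -1  ✓
Hence u(x, y) = 2 e^{x y} - 3 \cos{\left(x y \right)}.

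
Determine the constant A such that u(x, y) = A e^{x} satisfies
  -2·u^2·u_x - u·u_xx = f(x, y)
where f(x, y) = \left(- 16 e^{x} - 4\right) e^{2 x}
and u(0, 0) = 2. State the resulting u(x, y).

Substitute the ansatz u = A e^{x} into the left-hand side.
Derivatives of the ansatz:
  u_x = A e^{x}
  u_xx = A e^{x}
Term by term:
  -2·u^2·u_x = - 2 A^{3} e^{3 x}
  -u·u_xx = - A^{2} e^{2 x}
So the left-hand side equals
  - 2 A^{3} e^{3 x} - A^{2} e^{2 x}
This must equal f(x, y) = \left(- 16 e^{x} - 4\right) e^{2 x} identically.
Matching coefficients of the independent functions:
  [e^{2 x}]:  - A^{2} = -4
  [e^{3 x}]:  - 2 A^{3} = -16
Solving: A = 2.
Check against the point condition:
  u(0, 0) = 2  ⟹  A = 2  ✓
Hence u(x, y) = 2 e^{x}.

Answer: u(x, y) = 2 e^{x}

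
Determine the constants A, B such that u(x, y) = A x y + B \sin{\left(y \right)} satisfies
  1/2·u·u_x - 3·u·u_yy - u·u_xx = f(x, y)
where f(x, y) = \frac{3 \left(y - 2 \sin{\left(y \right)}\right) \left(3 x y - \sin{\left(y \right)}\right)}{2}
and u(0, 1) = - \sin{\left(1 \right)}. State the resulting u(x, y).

Substitute the ansatz u = A x y + B \sin{\left(y \right)} into the left-hand side.
Derivatives of the ansatz:
  u_x = A y
  u_yy = - B \sin{\left(y \right)}
  u_xx = 0
Term by term:
  1/2·u·u_x = \frac{A^{2} x y^{2}}{2} + \frac{A B y \sin{\left(y \right)}}{2}
  -3·u·u_yy = 3 A B x y \sin{\left(y \right)} + 3 B^{2} \sin^{2}{\left(y \right)}
  -u·u_xx = 0
So the left-hand side equals
  \frac{A^{2} x y^{2}}{2} + 3 A B x y \sin{\left(y \right)} + \frac{A B y \sin{\left(y \right)}}{2} + 3 B^{2} \sin^{2}{\left(y \right)}
This must equal f(x, y) identically; expanded, f = \frac{9 x y^{2}}{2} - 9 x y \sin{\left(y \right)} - \frac{3 y \sin{\left(y \right)}}{2} + 3 \sin^{2}{\left(y \right)}.
Matching coefficients of the independent functions:
  [x y^{2}]:  \frac{A^{2}}{2} = \frac{9}{2}
  [y \sin{\left(y \right)}]:  \frac{A B}{2} = - \frac{3}{2}
  [x y \sin{\left(y \right)}]:  3 A B = -9
  [\sin^{2}{\left(y \right)}]:  3 B^{2} = 3
These equations allow (A, B) = (-3, 1) or (3, -1).
Impose the point condition(s):
  u(0, 1) = - \sin{\left(1 \right)}  ⟹  B \sin{\left(1 \right)} = - \sin{\left(1 \right)}
Only A = 3, B = -1 satisfies everything.
Hence u(x, y) = 3 x y - \sin{\left(y \right)}.

Answer: u(x, y) = 3 x y - \sin{\left(y \right)}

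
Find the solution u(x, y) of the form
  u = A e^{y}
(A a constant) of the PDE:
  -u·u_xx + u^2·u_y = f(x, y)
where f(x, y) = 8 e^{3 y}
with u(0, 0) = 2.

Substitute the ansatz u = A e^{y} into the left-hand side.
Derivatives of the ansatz:
  u_xx = 0
  u_y = A e^{y}
Term by term:
  -u·u_xx = 0
  u^2·u_y = A^{3} e^{3 y}
So the left-hand side equals
  A^{3} e^{3 y}
This must equal f(x, y) = 8 e^{3 y} identically.
Matching coefficients of the independent functions:
  [e^{3 y}]:  A^{3} = 8
Solving: A = 2.
Check against the point condition:
  u(0, 0) = 2  ⟹  A = 2  ✓
Hence u(x, y) = 2 e^{y}.

Answer: u(x, y) = 2 e^{y}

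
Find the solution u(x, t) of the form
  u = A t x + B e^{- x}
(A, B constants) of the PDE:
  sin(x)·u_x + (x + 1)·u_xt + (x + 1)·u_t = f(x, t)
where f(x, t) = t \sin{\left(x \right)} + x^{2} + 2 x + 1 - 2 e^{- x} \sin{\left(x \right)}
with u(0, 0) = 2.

Answer: u(x, t) = t x + 2 e^{- x}

Derivation:
Substitute the ansatz u = A t x + B e^{- x} into the left-hand side.
Derivatives of the ansatz:
  u_x = A t - B e^{- x}
  u_xt = A
  u_t = A x
Term by term:
  sin(x)·u_x = A t \sin{\left(x \right)} - B e^{- x} \sin{\left(x \right)}
  (x + 1)·u_xt = A x + A
  (x + 1)·u_t = A x^{2} + A x
So the left-hand side equals
  A t \sin{\left(x \right)} + A x^{2} + 2 A x + A - B e^{- x} \sin{\left(x \right)}
This must equal f(x, t) = t \sin{\left(x \right)} + x^{2} + 2 x + 1 - 2 e^{- x} \sin{\left(x \right)} identically.
Matching coefficients of the independent functions:
  [constant term, x^{2}, t \sin{\left(x \right)}]:  A = 1
  [x]:  2 A = 2
  [e^{- x} \sin{\left(x \right)}]:  - B = -2
Solving: A = 1, B = 2.
Check against the point condition:
  u(0, 0) = 2  ⟹  B = 2  ✓
Hence u(x, t) = t x + 2 e^{- x}.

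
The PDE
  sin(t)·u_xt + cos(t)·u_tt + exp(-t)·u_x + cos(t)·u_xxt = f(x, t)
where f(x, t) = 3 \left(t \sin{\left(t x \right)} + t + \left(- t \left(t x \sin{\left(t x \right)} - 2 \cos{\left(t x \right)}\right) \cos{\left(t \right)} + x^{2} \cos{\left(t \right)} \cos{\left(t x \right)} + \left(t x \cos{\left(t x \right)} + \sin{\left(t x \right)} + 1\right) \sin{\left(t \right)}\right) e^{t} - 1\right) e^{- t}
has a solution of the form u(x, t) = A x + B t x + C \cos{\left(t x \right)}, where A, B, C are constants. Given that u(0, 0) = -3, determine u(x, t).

Substitute the ansatz u = A x + B t x + C \cos{\left(t x \right)} into the left-hand side.
Derivatives of the ansatz:
  u_xt = B - C t x \cos{\left(t x \right)} - C \sin{\left(t x \right)}
  u_tt = - C x^{2} \cos{\left(t x \right)}
  u_x = A + B t - C t \sin{\left(t x \right)}
  u_xxt = C t^{2} x \sin{\left(t x \right)} - 2 C t \cos{\left(t x \right)}
Term by term:
  sin(t)·u_xt = B \sin{\left(t \right)} - C t x \sin{\left(t \right)} \cos{\left(t x \right)} - C \sin{\left(t \right)} \sin{\left(t x \right)}
  cos(t)·u_tt = - C x^{2} \cos{\left(t \right)} \cos{\left(t x \right)}
  exp(-t)·u_x = A e^{- t} + B t e^{- t} - C t e^{- t} \sin{\left(t x \right)}
  cos(t)·u_xxt = C t^{2} x \sin{\left(t x \right)} \cos{\left(t \right)} - 2 C t \cos{\left(t \right)} \cos{\left(t x \right)}
So the left-hand side equals
  A e^{- t} + B t e^{- t} + B \sin{\left(t \right)} + C t^{2} x \sin{\left(t x \right)} \cos{\left(t \right)} - C t x \sin{\left(t \right)} \cos{\left(t x \right)} - 2 C t \cos{\left(t \right)} \cos{\left(t x \right)} - C t e^{- t} \sin{\left(t x \right)} - C x^{2} \cos{\left(t \right)} \cos{\left(t x \right)} - C \sin{\left(t \right)} \sin{\left(t x \right)}
This must equal f(x, t) identically; expanded, f = - 3 t^{2} x \sin{\left(t x \right)} \cos{\left(t \right)} + 3 t x \sin{\left(t \right)} \cos{\left(t x \right)} + 6 t \cos{\left(t \right)} \cos{\left(t x \right)} + 3 t e^{- t} \sin{\left(t x \right)} + 3 t e^{- t} + 3 x^{2} \cos{\left(t \right)} \cos{\left(t x \right)} + 3 \sin{\left(t \right)} \sin{\left(t x \right)} + 3 \sin{\left(t \right)} - 3 e^{- t}.
Matching coefficients of the independent functions:
  [t e^{- t}, \sin{\left(t \right)}]:  B = 3
  [\sin{\left(t \right)} \sin{\left(t x \right)}, t e^{- t} \sin{\left(t x \right)}, x^{2} \cos{\left(t \right)} \cos{\left(t x \right)}, t x \sin{\left(t \right)} \cos{\left(t x \right)}]:  - C = 3
  [t \cos{\left(t \right)} \cos{\left(t x \right)}]:  - 2 C = 6
  [t^{2} x \sin{\left(t x \right)} \cos{\left(t \right)}]:  C = -3
  [e^{- t}]:  A = -3
Solving: A = -3, B = 3, C = -3.
Check against the point condition:
  u(0, 0) = -3  ⟹  C = -3  ✓
Hence u(x, t) = 3 t x - 3 x - 3 \cos{\left(t x \right)}.

Answer: u(x, t) = 3 t x - 3 x - 3 \cos{\left(t x \right)}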